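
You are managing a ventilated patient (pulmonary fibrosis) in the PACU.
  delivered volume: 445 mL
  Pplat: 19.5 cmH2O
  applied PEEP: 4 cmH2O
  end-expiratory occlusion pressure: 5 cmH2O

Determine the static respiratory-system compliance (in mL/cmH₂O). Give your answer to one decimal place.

30.7

End-expiratory occlusion gives total PEEP = 5 cmH2O (intrinsic PEEP = 5 − 4 = 1). Use total PEEP for the elastic gradient.
Cstat = Vt / (Pplat − PEEPtotal) = 445 / (19.5 − 5) = 445 / 14.5 = 30.69 mL/cmH2O.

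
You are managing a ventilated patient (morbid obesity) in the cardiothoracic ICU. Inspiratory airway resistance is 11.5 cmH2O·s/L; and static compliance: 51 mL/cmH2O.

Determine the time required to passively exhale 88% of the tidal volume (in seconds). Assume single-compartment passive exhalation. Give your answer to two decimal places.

1.24

τ = R × C = 11.5 × 51 mL/cmH2O = 11.5 × 0.051 L/cmH2O = 0.5865 s.
Exhaled fraction f = 1 − e^(−t/τ) → t = −τ·ln(1 − f) = −0.5865·ln(0.12) = 1.244 s.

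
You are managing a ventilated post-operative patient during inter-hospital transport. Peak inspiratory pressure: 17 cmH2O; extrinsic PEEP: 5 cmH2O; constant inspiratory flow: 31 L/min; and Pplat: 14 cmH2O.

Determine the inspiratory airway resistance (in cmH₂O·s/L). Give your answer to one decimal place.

Flow: 31 L/min ÷ 60 = 0.5167 L/s.
Raw = (PIP − Pplat) / flow = (17 − 14) / 0.5167 = 3.0 / 0.5167 = 5.806 cmH2O·s/L.

5.8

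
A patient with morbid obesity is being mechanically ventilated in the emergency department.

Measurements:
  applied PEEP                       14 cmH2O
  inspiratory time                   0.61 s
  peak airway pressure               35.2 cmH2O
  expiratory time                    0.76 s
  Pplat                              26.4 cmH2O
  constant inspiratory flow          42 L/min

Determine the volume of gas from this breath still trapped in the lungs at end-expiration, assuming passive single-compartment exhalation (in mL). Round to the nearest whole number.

Flow: 42 L/min ÷ 60 = 0.7 L/s.
Vt = flow × Ti = 0.7 L/s × 0.61 s × 1000 mL/L = 427.0 mL.
R = (PIP − Pplat)/V̇ = (35.2 − 26.4) / 0.7 = 8.8/0.7 = 12.571 cmH2O·s/L.
C = Vt/(Pplat − PEEP) = 427.0 / (26.4 − 14) = 427.0/12.4 = 34.435 mL/cmH2O.
τ = R × C = 12.571 × 0.03444 L/cmH2O = 0.4329 s.
Fraction remaining = e^(−Te/τ) = e^(−0.76/0.4329) = 0.1728.
Trapped volume = 427.0 × 0.1728 = 73.786 mL.

74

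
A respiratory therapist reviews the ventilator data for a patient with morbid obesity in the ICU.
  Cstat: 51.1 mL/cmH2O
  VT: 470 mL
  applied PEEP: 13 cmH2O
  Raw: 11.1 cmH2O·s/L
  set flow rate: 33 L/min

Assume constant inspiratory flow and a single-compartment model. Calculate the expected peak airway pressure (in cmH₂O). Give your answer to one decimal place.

28.3

Flow: 33 L/min ÷ 60 = 0.55 L/s.
Equation of motion (constant flow): PIP = Vt/C + R·V̇ + PEEP.
PIP = 470/51.1 + 11.1×0.55 + 13 = 9.198 + 6.105 + 13 = 28.303 cmH2O.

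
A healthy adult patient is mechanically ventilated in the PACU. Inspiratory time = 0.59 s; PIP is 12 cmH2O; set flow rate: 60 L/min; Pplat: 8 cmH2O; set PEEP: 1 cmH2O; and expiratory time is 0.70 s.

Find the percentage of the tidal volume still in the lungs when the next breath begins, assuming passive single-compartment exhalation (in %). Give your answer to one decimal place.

Flow: 60 L/min ÷ 60 = 1 L/s.
Vt = flow × Ti = 1 L/s × 0.59 s × 1000 mL/L = 590.0 mL.
R = (PIP − Pplat)/V̇ = (12 − 8) / 1 = 4.0/1 = 4.0 cmH2O·s/L.
C = Vt/(Pplat − PEEP) = 590.0 / (8 − 1) = 590.0/7.0 = 84.286 mL/cmH2O.
τ = R × C = 4.0 × 0.08429 L/cmH2O = 0.3372 s.
Fraction remaining at end-expiration = e^(−Te/τ) = e^(−0.70/0.3372) = 0.1254 → 12.54%.

12.5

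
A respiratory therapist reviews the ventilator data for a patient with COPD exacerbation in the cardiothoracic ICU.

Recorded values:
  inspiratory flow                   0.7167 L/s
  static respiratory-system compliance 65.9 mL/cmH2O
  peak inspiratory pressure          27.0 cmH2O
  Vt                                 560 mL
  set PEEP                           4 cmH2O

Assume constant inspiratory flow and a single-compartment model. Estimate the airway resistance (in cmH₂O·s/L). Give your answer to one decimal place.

20.2

Equation of motion (constant flow): PIP = Vt/C + R·V̇ + PEEP.
R·V̇ = PIP − Vt/C − PEEP = 27.0 − 560/65.9 − 4 = 27.0 − 8.498 − 4 = 14.502 cmH2O.
R = 14.502 / 0.7167 = 20.234 cmH2O·s/L.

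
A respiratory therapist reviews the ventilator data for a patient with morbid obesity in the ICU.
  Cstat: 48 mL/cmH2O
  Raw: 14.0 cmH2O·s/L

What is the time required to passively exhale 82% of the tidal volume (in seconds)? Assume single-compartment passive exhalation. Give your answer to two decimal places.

τ = R × C = 14.0 × 48 mL/cmH2O = 14.0 × 0.048 L/cmH2O = 0.672 s.
Exhaled fraction f = 1 − e^(−t/τ) → t = −τ·ln(1 − f) = −0.672·ln(0.18) = 1.152 s.

1.15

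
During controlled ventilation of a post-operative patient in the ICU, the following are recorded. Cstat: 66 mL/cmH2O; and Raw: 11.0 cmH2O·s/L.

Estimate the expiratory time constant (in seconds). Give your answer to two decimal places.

0.73

τ = R × C = 11.0 × 66 mL/cmH2O = 11.0 × 0.066 L/cmH2O = 0.726 s.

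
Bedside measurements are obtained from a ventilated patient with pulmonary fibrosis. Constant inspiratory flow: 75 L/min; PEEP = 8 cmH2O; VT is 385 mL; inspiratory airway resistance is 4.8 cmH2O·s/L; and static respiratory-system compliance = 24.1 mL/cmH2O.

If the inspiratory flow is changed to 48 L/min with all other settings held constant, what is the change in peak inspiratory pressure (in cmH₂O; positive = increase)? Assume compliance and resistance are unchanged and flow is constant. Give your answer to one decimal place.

-2.2

Flow: 75 L/min ÷ 60 = 1.25 L/s.
New flow: 48 L/min ÷ 60 = 0.8 L/s.
PIP = Vt/C + R·V̇ + PEEP (constant-flow equation of motion).
Only the resistive term changes: ΔPIP = R × ΔV̇ = 4.8 × (0.8 − 1.25) = 4.8 × -0.45 = -2.16 cmH2O.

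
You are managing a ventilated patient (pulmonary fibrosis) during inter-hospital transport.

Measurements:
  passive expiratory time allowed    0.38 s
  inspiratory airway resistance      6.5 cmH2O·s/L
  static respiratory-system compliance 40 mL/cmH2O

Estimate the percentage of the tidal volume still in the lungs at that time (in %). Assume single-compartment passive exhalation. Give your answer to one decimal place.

23.2

τ = R × C = 6.5 × 40 mL/cmH2O = 6.5 × 0.040 L/cmH2O = 0.26 s.
Passive exhalation: V(t)/V₀ = e^(−t/τ) = e^(−0.38/0.26) = 0.2319.
Fraction remaining = 0.2319 → 23.19%.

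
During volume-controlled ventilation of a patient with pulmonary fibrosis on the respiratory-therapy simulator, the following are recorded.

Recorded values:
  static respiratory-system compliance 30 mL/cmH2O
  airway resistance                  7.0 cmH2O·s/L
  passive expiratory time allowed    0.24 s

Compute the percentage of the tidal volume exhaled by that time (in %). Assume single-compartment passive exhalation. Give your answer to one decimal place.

68.1

τ = R × C = 7.0 × 30 mL/cmH2O = 7.0 × 0.030 L/cmH2O = 0.21 s.
Passive exhalation: V(t)/V₀ = e^(−t/τ) = e^(−0.24/0.21) = 0.3189.
Fraction exhaled = 1 − 0.3189 = 0.6811 → 68.11%.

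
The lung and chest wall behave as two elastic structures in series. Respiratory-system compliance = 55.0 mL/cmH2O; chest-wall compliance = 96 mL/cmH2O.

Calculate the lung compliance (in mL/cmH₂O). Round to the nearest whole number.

1/CL = 1/Crs − 1/Ccw.
1/CL = 1/55.0 − 1/96 = 0.007765.
CL = 128.78 mL/cmH2O.

129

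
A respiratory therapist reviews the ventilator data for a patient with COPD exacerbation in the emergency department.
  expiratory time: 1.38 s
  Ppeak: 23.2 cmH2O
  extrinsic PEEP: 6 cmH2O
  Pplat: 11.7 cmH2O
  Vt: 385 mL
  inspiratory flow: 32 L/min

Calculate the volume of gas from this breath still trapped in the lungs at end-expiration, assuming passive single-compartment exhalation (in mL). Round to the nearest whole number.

Flow: 32 L/min ÷ 60 = 0.5333 L/s.
R = (PIP − Pplat)/V̇ = (23.2 − 11.7) / 0.5333 = 11.5/0.5333 = 21.564 cmH2O·s/L.
C = Vt/(Pplat − PEEP) = 385.0 / (11.7 − 6) = 385.0/5.7 = 67.544 mL/cmH2O.
τ = R × C = 21.564 × 0.06754 L/cmH2O = 1.456 s.
Fraction remaining = e^(−Te/τ) = e^(−1.38/1.456) = 0.3876.
Trapped volume = 385.0 × 0.3876 = 149.23 mL.

149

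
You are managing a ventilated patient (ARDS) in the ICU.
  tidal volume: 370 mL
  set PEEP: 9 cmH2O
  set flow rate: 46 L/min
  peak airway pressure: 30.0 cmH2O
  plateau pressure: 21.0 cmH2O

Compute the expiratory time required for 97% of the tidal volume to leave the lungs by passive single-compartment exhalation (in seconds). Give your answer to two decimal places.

Flow: 46 L/min ÷ 60 = 0.7667 L/s.
R = (PIP − Pplat)/V̇ = (30.0 − 21.0) / 0.7667 = 9.0/0.7667 = 11.739 cmH2O·s/L.
C = Vt/(Pplat − PEEP) = 370.0 / (21.0 − 9) = 370.0/12.0 = 30.833 mL/cmH2O.
τ = R × C = 11.739 × 0.03083 L/cmH2O = 0.3619 s.
t = −τ·ln(1 − 0.97) = −0.3619·ln(0.03) = 1.269 s.

1.27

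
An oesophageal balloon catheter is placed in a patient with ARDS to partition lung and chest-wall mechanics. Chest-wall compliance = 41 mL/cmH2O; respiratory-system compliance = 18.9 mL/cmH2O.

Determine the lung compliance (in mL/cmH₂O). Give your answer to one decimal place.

1/CL = 1/Crs − 1/Ccw.
1/CL = 1/18.9 − 1/41 = 0.02852.
CL = 35.063 mL/cmH2O.

35.1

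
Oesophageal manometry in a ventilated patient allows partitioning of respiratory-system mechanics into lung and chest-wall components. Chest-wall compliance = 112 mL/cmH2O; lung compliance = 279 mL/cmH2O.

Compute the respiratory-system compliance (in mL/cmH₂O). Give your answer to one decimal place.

79.9

Lung and chest wall are elastances in series: 1/Crs = 1/CL + 1/Ccw.
1/Crs = 1/279 + 1/112 = 0.01251.
Crs = 79.936 mL/cmH2O.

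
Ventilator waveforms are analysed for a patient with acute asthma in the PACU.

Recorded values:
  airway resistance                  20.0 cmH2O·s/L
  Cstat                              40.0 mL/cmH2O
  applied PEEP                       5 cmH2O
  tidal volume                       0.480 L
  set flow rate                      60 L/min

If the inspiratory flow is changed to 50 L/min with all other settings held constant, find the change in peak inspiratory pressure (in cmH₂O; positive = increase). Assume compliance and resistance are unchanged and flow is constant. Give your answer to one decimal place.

Flow: 60 L/min ÷ 60 = 1 L/s.
New flow: 50 L/min ÷ 60 = 0.8333 L/s.
PIP = Vt/C + R·V̇ + PEEP (constant-flow equation of motion).
Only the resistive term changes: ΔPIP = R × ΔV̇ = 20.0 × (0.8333 − 1) = 20.0 × -0.1667 = -3.334 cmH2O.

-3.3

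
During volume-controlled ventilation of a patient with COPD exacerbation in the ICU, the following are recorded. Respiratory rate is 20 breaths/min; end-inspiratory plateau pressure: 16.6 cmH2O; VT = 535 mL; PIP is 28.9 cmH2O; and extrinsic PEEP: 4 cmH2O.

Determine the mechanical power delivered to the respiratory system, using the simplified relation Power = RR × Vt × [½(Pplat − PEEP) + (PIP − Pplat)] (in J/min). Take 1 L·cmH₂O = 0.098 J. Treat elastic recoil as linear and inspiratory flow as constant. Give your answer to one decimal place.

19.5

Per-breath work = Vt × [½(Pplat−PEEP) + (PIP−Pplat)] = 0.535 × [0.5×12.6 + 12.3] = 0.535 × 18.6 = 9.951 L·cmH2O.
Power = 20 × 9.951 = 199.02 L·cmH2O/min.
× 0.098 J/(L·cmH2O) → 19.504 J/min.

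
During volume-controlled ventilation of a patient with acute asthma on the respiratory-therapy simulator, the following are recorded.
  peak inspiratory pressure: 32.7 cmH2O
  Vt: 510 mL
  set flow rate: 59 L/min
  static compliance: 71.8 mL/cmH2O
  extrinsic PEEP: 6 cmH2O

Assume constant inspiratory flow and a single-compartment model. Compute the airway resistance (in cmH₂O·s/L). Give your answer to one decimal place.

19.9

Flow: 59 L/min ÷ 60 = 0.9833 L/s.
Equation of motion (constant flow): PIP = Vt/C + R·V̇ + PEEP.
R·V̇ = PIP − Vt/C − PEEP = 32.7 − 510/71.8 − 6 = 32.7 − 7.103 − 6 = 19.597 cmH2O.
R = 19.597 / 0.9833 = 19.93 cmH2O·s/L.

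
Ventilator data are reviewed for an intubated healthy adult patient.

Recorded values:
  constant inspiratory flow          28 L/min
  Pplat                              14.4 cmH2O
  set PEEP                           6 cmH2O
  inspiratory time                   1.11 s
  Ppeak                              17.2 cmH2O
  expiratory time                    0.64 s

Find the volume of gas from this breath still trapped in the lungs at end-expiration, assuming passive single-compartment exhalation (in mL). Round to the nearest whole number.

92

Flow: 28 L/min ÷ 60 = 0.4667 L/s.
Vt = flow × Ti = 0.4667 L/s × 1.11 s × 1000 mL/L = 518.04 mL.
R = (PIP − Pplat)/V̇ = (17.2 − 14.4) / 0.4667 = 2.8/0.4667 = 6.0 cmH2O·s/L.
C = Vt/(Pplat − PEEP) = 518.04 / (14.4 − 6) = 518.04/8.4 = 61.671 mL/cmH2O.
τ = R × C = 6.0 × 0.06167 L/cmH2O = 0.37 s.
Fraction remaining = e^(−Te/τ) = e^(−0.64/0.37) = 0.1773.
Trapped volume = 518.04 × 0.1773 = 91.848 mL.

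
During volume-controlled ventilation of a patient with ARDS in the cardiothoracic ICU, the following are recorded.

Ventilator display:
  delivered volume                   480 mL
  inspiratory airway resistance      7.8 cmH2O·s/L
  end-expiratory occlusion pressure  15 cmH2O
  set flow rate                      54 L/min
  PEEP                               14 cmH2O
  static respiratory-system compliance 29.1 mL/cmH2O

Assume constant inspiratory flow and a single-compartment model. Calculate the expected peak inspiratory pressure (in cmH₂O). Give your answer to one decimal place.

Flow: 54 L/min ÷ 60 = 0.9 L/s.
Total PEEP = 15 cmH2O (set 14 + intrinsic 1); this is the baseline alveolar pressure.
Equation of motion (constant flow): PIP = Vt/C + R·V̇ + PEEP.
PIP = 480/29.1 + 7.8×0.9 + 15 = 16.495 + 7.02 + 15 = 38.515 cmH2O.

38.5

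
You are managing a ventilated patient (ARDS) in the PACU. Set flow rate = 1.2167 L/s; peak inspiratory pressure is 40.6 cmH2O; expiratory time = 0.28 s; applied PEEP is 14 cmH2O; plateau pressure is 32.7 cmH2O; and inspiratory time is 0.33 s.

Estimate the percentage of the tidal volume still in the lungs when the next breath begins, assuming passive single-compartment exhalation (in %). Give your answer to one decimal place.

13.4

Vt = flow × Ti = 1.2167 L/s × 0.33 s × 1000 mL/L = 401.51 mL.
R = (PIP − Pplat)/V̇ = (40.6 − 32.7) / 1.2167 = 7.9/1.2167 = 6.493 cmH2O·s/L.
C = Vt/(Pplat − PEEP) = 401.51 / (32.7 − 14) = 401.51/18.7 = 21.471 mL/cmH2O.
τ = R × C = 6.493 × 0.02147 L/cmH2O = 0.1394 s.
Fraction remaining at end-expiration = e^(−Te/τ) = e^(−0.28/0.1394) = 0.1342 → 13.42%.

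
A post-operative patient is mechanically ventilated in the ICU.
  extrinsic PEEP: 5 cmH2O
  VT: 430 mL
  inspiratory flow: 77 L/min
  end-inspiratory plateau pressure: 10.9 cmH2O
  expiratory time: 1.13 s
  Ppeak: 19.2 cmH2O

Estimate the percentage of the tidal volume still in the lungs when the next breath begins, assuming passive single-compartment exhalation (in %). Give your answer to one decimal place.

Flow: 77 L/min ÷ 60 = 1.2833 L/s.
R = (PIP − Pplat)/V̇ = (19.2 − 10.9) / 1.2833 = 8.3/1.2833 = 6.468 cmH2O·s/L.
C = Vt/(Pplat − PEEP) = 430.0 / (10.9 − 5) = 430.0/5.9 = 72.881 mL/cmH2O.
τ = R × C = 6.468 × 0.07288 L/cmH2O = 0.4714 s.
Fraction remaining at end-expiration = e^(−Te/τ) = e^(−1.13/0.4714) = 0.09098 → 9.098%.

9.1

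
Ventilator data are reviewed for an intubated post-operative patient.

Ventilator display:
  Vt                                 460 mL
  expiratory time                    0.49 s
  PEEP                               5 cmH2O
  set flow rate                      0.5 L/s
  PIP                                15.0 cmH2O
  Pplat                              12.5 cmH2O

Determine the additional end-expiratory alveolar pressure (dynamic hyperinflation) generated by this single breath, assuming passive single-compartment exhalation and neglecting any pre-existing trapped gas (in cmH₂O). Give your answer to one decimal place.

1.5

R = (PIP − Pplat)/V̇ = (15.0 − 12.5) / 0.5 = 2.5/0.5 = 5.0 cmH2O·s/L.
C = Vt/(Pplat − PEEP) = 460.0 / (12.5 − 5) = 460.0/7.5 = 61.333 mL/cmH2O.
τ = R × C = 5.0 × 0.06133 L/cmH2O = 0.3067 s.
Fraction remaining = e^(−Te/τ) = e^(−0.49/0.3067) = 0.2024; trapped volume = 460.0 × 0.2024 = 93.104 mL.
Additional alveolar pressure from trapping ≈ V_trapped / C = 93.104 / 61.333 = 1.518 cmH2O.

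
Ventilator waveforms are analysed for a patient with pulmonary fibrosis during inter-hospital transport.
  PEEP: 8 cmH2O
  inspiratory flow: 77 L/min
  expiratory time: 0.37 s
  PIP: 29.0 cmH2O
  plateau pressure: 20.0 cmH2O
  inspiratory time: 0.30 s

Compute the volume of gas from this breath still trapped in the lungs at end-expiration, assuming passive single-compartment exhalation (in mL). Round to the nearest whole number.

74

Flow: 77 L/min ÷ 60 = 1.2833 L/s.
Vt = flow × Ti = 1.2833 L/s × 0.30 s × 1000 mL/L = 384.99 mL.
R = (PIP − Pplat)/V̇ = (29.0 − 20.0) / 1.2833 = 9.0/1.2833 = 7.013 cmH2O·s/L.
C = Vt/(Pplat − PEEP) = 384.99 / (20.0 − 8) = 384.99/12.0 = 32.083 mL/cmH2O.
τ = R × C = 7.013 × 0.03208 L/cmH2O = 0.225 s.
Fraction remaining = e^(−Te/τ) = e^(−0.37/0.225) = 0.1931.
Trapped volume = 384.99 × 0.1931 = 74.342 mL.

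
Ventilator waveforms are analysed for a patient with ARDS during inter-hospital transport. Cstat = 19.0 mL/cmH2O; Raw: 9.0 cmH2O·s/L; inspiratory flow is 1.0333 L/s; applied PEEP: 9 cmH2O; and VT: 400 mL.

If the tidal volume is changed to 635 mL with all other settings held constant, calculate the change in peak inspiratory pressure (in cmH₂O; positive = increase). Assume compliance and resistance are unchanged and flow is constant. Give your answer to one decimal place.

12.4

PIP = Vt/C + R·V̇ + PEEP (constant-flow equation of motion).
Only the elastic term changes: ΔPIP = ΔVt / C = (635 − 400) / 19.0 = 12.368 cmH2O.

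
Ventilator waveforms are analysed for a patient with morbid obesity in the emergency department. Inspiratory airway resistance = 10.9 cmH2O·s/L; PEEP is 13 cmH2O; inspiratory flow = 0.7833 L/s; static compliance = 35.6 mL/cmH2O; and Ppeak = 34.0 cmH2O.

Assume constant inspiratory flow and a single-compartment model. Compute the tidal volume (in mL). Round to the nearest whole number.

444

Equation of motion (constant flow): PIP = Vt/C + R·V̇ + PEEP.
Vt/C = PIP − R·V̇ − PEEP = 34.0 − 8.538 − 13 = 12.462 cmH2O.
Vt = C × 12.462 = 35.6 × 12.462 = 443.65 mL.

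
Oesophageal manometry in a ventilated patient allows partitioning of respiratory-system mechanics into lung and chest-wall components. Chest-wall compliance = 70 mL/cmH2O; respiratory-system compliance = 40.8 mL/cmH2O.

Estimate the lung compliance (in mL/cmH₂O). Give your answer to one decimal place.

97.8

1/CL = 1/Crs − 1/Ccw.
1/CL = 1/40.8 − 1/70 = 0.01022.
CL = 97.847 mL/cmH2O.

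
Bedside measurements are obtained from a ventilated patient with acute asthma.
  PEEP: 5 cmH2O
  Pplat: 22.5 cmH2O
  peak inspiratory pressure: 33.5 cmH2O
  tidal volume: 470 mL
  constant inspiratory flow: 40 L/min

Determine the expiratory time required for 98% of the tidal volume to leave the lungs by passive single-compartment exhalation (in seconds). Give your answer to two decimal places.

1.73

Flow: 40 L/min ÷ 60 = 0.6667 L/s.
R = (PIP − Pplat)/V̇ = (33.5 − 22.5) / 0.6667 = 11.0/0.6667 = 16.499 cmH2O·s/L.
C = Vt/(Pplat − PEEP) = 470.0 / (22.5 − 5) = 470.0/17.5 = 26.857 mL/cmH2O.
τ = R × C = 16.499 × 0.02686 L/cmH2O = 0.4432 s.
t = −τ·ln(1 − 0.98) = −0.4432·ln(0.02) = 1.734 s.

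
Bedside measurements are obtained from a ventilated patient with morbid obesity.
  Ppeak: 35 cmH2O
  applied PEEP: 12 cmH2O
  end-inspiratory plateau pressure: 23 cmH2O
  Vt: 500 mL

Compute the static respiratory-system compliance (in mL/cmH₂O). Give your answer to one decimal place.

Cstat = Vt / (Pplat − PEEP) = 500 / (23 − 12) = 500 / 11.0 = 45.455 mL/cmH2O.

45.5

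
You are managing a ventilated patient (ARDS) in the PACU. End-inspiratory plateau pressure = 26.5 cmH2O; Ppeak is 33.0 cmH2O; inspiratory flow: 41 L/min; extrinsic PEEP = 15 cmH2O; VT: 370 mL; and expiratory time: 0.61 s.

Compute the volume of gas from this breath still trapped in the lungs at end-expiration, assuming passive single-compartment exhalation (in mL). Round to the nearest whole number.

Flow: 41 L/min ÷ 60 = 0.6833 L/s.
R = (PIP − Pplat)/V̇ = (33.0 − 26.5) / 0.6833 = 6.5/0.6833 = 9.513 cmH2O·s/L.
C = Vt/(Pplat − PEEP) = 370.0 / (26.5 − 15) = 370.0/11.5 = 32.174 mL/cmH2O.
τ = R × C = 9.513 × 0.03217 L/cmH2O = 0.306 s.
Fraction remaining = e^(−Te/τ) = e^(−0.61/0.306) = 0.1362.
Trapped volume = 370.0 × 0.1362 = 50.394 mL.

50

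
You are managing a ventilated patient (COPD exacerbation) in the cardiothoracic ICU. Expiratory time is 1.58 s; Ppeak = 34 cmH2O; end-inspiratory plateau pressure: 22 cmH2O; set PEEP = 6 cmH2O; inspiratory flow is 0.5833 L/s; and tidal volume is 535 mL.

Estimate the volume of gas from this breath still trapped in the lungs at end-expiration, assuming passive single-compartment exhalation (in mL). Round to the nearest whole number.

54

R = (PIP − Pplat)/V̇ = (34 − 22) / 0.5833 = 12.0/0.5833 = 20.573 cmH2O·s/L.
C = Vt/(Pplat − PEEP) = 535.0 / (22 − 6) = 535.0/16.0 = 33.438 mL/cmH2O.
τ = R × C = 20.573 × 0.03344 L/cmH2O = 0.688 s.
Fraction remaining = e^(−Te/τ) = e^(−1.58/0.688) = 0.1006.
Trapped volume = 535.0 × 0.1006 = 53.821 mL.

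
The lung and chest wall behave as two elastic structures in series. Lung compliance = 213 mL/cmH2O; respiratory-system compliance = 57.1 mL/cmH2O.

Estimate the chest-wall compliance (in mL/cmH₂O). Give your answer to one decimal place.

1/Ccw = 1/Crs − 1/CL.
1/Ccw = 1/57.1 − 1/213 = 0.01282.
Ccw = 78.003 mL/cmH2O.

78.0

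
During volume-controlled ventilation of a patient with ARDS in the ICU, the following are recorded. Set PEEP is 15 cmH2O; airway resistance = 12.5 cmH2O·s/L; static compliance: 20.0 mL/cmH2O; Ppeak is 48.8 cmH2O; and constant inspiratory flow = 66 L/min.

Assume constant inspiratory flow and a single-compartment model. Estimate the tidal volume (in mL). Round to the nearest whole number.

Flow: 66 L/min ÷ 60 = 1.1 L/s.
Equation of motion (constant flow): PIP = Vt/C + R·V̇ + PEEP.
Vt/C = PIP − R·V̇ − PEEP = 48.8 − 13.75 − 15 = 20.05 cmH2O.
Vt = C × 20.05 = 20.0 × 20.05 = 401.0 mL.

401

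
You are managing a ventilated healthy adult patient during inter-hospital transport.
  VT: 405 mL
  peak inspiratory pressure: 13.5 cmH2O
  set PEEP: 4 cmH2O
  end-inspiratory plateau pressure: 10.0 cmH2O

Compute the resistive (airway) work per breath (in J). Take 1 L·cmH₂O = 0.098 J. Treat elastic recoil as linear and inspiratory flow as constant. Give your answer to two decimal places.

0.14

With constant inspiratory flow the resistive pressure is constant at PIP − Pplat = 13.5 − 10.0 = 3.5 cmH2O, so resistive work = 3.5 × 0.405 = 1.418 L·cmH2O.
× 0.098 J/(L·cmH2O) → 0.139 J.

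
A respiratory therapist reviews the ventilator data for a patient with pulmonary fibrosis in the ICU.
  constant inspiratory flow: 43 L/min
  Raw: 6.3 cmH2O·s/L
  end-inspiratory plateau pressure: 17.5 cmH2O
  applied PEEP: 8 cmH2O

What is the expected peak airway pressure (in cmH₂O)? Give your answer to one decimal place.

22.0

Flow: 43 L/min ÷ 60 = 0.7167 L/s.
PIP = Pplat + Raw × flow = 17.5 + 6.3 × 0.7167 = 17.5 + 4.515 = 22.015 cmH2O.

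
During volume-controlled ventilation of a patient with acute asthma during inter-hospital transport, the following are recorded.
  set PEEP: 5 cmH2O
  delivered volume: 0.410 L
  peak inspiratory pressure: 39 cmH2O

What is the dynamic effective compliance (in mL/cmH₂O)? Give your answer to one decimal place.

Dynamic compliance = Vt / (PIP − PEEP) = 410 / (39 − 5) = 410 / 34.0 = 12.059 mL/cmH2O.

12.1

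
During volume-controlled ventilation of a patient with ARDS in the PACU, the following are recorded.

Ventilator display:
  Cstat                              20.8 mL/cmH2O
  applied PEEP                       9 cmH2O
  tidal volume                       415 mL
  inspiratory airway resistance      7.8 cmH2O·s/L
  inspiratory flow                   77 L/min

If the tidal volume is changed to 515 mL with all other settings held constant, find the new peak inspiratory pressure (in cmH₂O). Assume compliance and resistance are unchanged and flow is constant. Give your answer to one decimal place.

43.8

Flow: 77 L/min ÷ 60 = 1.2833 L/s.
PIP = Vt/C + R·V̇ + PEEP (constant-flow equation of motion).
Only the elastic term changes: ΔPIP = ΔVt / C = (515 − 415) / 20.8 = 4.808 cmH2O.
Original PIP = 415/20.8 + 7.8×1.2833 + 9 = 38.962 cmH2O; new PIP = 38.962 + (4.808) = 43.77 cmH2O.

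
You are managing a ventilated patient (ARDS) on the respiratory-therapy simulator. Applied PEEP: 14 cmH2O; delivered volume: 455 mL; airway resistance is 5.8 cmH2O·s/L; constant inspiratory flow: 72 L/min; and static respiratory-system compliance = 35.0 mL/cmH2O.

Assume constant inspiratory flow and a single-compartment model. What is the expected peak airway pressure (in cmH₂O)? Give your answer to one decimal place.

Flow: 72 L/min ÷ 60 = 1.2 L/s.
Equation of motion (constant flow): PIP = Vt/C + R·V̇ + PEEP.
PIP = 455/35.0 + 5.8×1.2 + 14 = 13.0 + 6.96 + 14 = 33.96 cmH2O.

34.0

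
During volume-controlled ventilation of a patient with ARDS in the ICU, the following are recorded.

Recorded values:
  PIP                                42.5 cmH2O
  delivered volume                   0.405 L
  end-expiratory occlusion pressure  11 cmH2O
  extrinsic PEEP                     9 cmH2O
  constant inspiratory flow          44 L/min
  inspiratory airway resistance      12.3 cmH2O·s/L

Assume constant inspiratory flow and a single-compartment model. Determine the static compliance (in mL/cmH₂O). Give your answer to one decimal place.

18.0

Flow: 44 L/min ÷ 60 = 0.7333 L/s.
Total PEEP = 11 cmH2O (set 9 + intrinsic 2); this is the baseline alveolar pressure.
Equation of motion (constant flow): PIP = Vt/C + R·V̇ + PEEP.
Vt/C = PIP − R·V̇ − PEEP = 42.5 − 12.3×0.7333 − 11 = 42.5 − 9.02 − 11 = 22.48 cmH2O.
C = Vt / 22.48 = 405 / 22.48 = 18.016 mL/cmH2O.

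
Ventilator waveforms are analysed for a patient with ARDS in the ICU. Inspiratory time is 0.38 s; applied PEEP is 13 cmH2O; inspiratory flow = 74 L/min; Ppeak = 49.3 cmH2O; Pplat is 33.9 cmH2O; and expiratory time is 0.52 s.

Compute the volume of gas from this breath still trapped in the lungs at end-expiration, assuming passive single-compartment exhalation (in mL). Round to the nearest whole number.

Flow: 74 L/min ÷ 60 = 1.2333 L/s.
Vt = flow × Ti = 1.2333 L/s × 0.38 s × 1000 mL/L = 468.65 mL.
R = (PIP − Pplat)/V̇ = (49.3 − 33.9) / 1.2333 = 15.4/1.2333 = 12.487 cmH2O·s/L.
C = Vt/(Pplat − PEEP) = 468.65 / (33.9 − 13) = 468.65/20.9 = 22.423 mL/cmH2O.
τ = R × C = 12.487 × 0.02242 L/cmH2O = 0.28 s.
Fraction remaining = e^(−Te/τ) = e^(−0.52/0.28) = 0.1561.
Trapped volume = 468.65 × 0.1561 = 73.156 mL.

73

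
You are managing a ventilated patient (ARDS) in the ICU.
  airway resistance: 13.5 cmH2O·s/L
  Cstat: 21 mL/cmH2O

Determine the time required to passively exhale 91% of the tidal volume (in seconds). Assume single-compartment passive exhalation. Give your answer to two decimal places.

τ = R × C = 13.5 × 21 mL/cmH2O = 13.5 × 0.021 L/cmH2O = 0.2835 s.
Exhaled fraction f = 1 − e^(−t/τ) → t = −τ·ln(1 − f) = −0.2835·ln(0.09) = 0.6827 s.

0.68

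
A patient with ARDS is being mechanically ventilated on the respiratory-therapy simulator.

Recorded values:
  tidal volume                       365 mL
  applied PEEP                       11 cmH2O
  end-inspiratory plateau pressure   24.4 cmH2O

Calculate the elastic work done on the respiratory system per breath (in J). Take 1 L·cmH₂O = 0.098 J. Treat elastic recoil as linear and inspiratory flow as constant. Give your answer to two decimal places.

0.24

Elastic work ≈ ½ × (Pplat − PEEP) × Vt = 0.5 × (24.4 − 11) × 0.365 L = 0.5 × 13.4 × 0.365 = 2.446 L·cmH2O.
× 0.098 J/(L·cmH2O) → 0.2397 J.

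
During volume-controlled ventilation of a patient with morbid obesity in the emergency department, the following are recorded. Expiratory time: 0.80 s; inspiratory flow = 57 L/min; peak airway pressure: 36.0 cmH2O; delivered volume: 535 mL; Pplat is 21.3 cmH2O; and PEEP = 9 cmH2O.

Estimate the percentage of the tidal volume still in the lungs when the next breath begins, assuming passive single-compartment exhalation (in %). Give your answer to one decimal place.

Flow: 57 L/min ÷ 60 = 0.95 L/s.
R = (PIP − Pplat)/V̇ = (36.0 − 21.3) / 0.95 = 14.7/0.95 = 15.474 cmH2O·s/L.
C = Vt/(Pplat − PEEP) = 535.0 / (21.3 − 9) = 535.0/12.3 = 43.496 mL/cmH2O.
τ = R × C = 15.474 × 0.0435 L/cmH2O = 0.6731 s.
Fraction remaining at end-expiration = e^(−Te/τ) = e^(−0.80/0.6731) = 0.3047 → 30.47%.

30.5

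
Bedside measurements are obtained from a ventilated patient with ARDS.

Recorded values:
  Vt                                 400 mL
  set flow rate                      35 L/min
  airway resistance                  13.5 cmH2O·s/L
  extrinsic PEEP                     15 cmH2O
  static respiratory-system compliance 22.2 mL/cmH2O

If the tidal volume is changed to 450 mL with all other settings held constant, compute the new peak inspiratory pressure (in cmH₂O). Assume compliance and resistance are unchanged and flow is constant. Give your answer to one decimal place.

Flow: 35 L/min ÷ 60 = 0.5833 L/s.
PIP = Vt/C + R·V̇ + PEEP (constant-flow equation of motion).
Only the elastic term changes: ΔPIP = ΔVt / C = (450 − 400) / 22.2 = 2.252 cmH2O.
Original PIP = 400/22.2 + 13.5×0.5833 + 15 = 40.893 cmH2O; new PIP = 40.893 + (2.252) = 43.145 cmH2O.

43.1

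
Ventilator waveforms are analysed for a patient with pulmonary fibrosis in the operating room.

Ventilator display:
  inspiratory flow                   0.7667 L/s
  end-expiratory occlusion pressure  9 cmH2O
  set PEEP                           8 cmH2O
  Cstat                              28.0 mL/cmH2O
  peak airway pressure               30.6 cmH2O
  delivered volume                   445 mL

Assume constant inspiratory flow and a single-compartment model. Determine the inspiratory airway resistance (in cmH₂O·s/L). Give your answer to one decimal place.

7.4

Total PEEP = 9 cmH2O (set 8 + intrinsic 1); this is the baseline alveolar pressure.
Equation of motion (constant flow): PIP = Vt/C + R·V̇ + PEEP.
R·V̇ = PIP − Vt/C − PEEP = 30.6 − 445/28.0 − 9 = 30.6 − 15.893 − 9 = 5.707 cmH2O.
R = 5.707 / 0.7667 = 7.444 cmH2O·s/L.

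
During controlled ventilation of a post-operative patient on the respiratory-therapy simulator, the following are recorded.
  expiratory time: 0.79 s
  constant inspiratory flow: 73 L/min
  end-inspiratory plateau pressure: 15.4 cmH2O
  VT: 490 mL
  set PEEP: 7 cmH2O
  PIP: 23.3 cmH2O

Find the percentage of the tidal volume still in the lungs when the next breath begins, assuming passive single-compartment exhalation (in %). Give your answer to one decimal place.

Flow: 73 L/min ÷ 60 = 1.2167 L/s.
R = (PIP − Pplat)/V̇ = (23.3 − 15.4) / 1.2167 = 7.9/1.2167 = 6.493 cmH2O·s/L.
C = Vt/(Pplat − PEEP) = 490.0 / (15.4 − 7) = 490.0/8.4 = 58.333 mL/cmH2O.
τ = R × C = 6.493 × 0.05833 L/cmH2O = 0.3787 s.
Fraction remaining at end-expiration = e^(−Te/τ) = e^(−0.79/0.3787) = 0.1242 → 12.42%.

12.4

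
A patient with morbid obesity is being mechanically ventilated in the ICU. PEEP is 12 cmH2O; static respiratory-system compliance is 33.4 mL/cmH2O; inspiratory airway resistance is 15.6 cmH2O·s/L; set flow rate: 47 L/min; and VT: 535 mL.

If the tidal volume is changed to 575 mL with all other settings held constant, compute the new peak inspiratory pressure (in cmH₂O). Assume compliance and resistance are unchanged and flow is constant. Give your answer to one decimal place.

41.4

Flow: 47 L/min ÷ 60 = 0.7833 L/s.
PIP = Vt/C + R·V̇ + PEEP (constant-flow equation of motion).
Only the elastic term changes: ΔPIP = ΔVt / C = (575 − 535) / 33.4 = 1.198 cmH2O.
Original PIP = 535/33.4 + 15.6×0.7833 + 12 = 40.237 cmH2O; new PIP = 40.237 + (1.198) = 41.435 cmH2O.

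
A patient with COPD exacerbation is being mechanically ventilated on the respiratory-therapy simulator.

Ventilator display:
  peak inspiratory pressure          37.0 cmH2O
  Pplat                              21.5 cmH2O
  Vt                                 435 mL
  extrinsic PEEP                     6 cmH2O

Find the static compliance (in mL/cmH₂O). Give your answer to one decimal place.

28.1

Cstat = Vt / (Pplat − PEEP) = 435 / (21.5 − 6) = 435 / 15.5 = 28.065 mL/cmH2O.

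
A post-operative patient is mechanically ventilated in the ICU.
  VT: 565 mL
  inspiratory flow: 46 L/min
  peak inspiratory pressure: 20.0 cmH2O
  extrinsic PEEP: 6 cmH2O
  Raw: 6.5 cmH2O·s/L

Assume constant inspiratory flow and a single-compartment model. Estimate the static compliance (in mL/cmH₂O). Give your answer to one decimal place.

62.7

Flow: 46 L/min ÷ 60 = 0.7667 L/s.
Equation of motion (constant flow): PIP = Vt/C + R·V̇ + PEEP.
Vt/C = PIP − R·V̇ − PEEP = 20.0 − 6.5×0.7667 − 6 = 20.0 − 4.984 − 6 = 9.016 cmH2O.
C = Vt / 9.016 = 565 / 9.016 = 62.666 mL/cmH2O.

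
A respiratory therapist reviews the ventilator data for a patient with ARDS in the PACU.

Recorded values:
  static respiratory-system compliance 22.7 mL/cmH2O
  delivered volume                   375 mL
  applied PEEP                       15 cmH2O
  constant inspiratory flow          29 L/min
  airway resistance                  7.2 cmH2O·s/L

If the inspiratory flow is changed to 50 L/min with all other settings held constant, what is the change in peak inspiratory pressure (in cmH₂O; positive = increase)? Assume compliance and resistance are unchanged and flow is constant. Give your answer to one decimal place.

2.5

Flow: 29 L/min ÷ 60 = 0.4833 L/s.
New flow: 50 L/min ÷ 60 = 0.8333 L/s.
PIP = Vt/C + R·V̇ + PEEP (constant-flow equation of motion).
Only the resistive term changes: ΔPIP = R × ΔV̇ = 7.2 × (0.8333 − 0.4833) = 7.2 × 0.35 = 2.52 cmH2O.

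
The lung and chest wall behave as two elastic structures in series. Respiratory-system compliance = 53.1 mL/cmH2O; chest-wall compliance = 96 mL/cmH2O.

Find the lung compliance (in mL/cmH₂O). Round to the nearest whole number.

1/CL = 1/Crs − 1/Ccw.
1/CL = 1/53.1 − 1/96 = 0.008416.
CL = 118.82 mL/cmH2O.

119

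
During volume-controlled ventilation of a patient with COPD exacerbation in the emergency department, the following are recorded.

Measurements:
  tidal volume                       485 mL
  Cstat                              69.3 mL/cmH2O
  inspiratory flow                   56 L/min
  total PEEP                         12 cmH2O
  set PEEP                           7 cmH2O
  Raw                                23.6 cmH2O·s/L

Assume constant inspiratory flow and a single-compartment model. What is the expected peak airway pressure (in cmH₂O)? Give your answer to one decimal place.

41.0

Flow: 56 L/min ÷ 60 = 0.9333 L/s.
Total PEEP = 12 cmH2O (set 7 + intrinsic 5); this is the baseline alveolar pressure.
Equation of motion (constant flow): PIP = Vt/C + R·V̇ + PEEP.
PIP = 485/69.3 + 23.6×0.9333 + 12 = 6.999 + 22.026 + 12 = 41.025 cmH2O.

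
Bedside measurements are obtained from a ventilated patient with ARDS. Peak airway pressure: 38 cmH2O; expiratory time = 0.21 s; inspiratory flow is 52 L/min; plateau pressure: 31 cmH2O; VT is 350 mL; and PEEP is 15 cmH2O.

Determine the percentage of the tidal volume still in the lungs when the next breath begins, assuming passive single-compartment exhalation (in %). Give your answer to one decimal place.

30.5

Flow: 52 L/min ÷ 60 = 0.8667 L/s.
R = (PIP − Pplat)/V̇ = (38 − 31) / 0.8667 = 7.0/0.8667 = 8.077 cmH2O·s/L.
C = Vt/(Pplat − PEEP) = 350.0 / (31 − 15) = 350.0/16.0 = 21.875 mL/cmH2O.
τ = R × C = 8.077 × 0.02188 L/cmH2O = 0.1767 s.
Fraction remaining at end-expiration = e^(−Te/τ) = e^(−0.21/0.1767) = 0.3047 → 30.47%.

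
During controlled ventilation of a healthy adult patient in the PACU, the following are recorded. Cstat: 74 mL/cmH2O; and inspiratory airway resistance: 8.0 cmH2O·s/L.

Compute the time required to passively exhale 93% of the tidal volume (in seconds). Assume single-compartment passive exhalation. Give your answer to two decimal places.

τ = R × C = 8.0 × 74 mL/cmH2O = 8.0 × 0.074 L/cmH2O = 0.592 s.
Exhaled fraction f = 1 − e^(−t/τ) → t = −τ·ln(1 − f) = −0.592·ln(0.07) = 1.574 s.

1.57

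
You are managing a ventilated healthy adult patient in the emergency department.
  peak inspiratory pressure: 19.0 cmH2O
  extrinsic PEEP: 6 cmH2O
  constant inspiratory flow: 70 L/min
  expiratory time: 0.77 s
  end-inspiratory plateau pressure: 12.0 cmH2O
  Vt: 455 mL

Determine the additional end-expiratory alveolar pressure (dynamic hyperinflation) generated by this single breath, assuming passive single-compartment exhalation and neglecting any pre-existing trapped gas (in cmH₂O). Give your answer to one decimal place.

1.1

Flow: 70 L/min ÷ 60 = 1.1667 L/s.
R = (PIP − Pplat)/V̇ = (19.0 − 12.0) / 1.1667 = 7.0/1.1667 = 6.0 cmH2O·s/L.
C = Vt/(Pplat − PEEP) = 455.0 / (12.0 − 6) = 455.0/6.0 = 75.833 mL/cmH2O.
τ = R × C = 6.0 × 0.07583 L/cmH2O = 0.455 s.
Fraction remaining = e^(−Te/τ) = e^(−0.77/0.455) = 0.1841; trapped volume = 455.0 × 0.1841 = 83.766 mL.
Additional alveolar pressure from trapping ≈ V_trapped / C = 83.766 / 75.833 = 1.105 cmH2O.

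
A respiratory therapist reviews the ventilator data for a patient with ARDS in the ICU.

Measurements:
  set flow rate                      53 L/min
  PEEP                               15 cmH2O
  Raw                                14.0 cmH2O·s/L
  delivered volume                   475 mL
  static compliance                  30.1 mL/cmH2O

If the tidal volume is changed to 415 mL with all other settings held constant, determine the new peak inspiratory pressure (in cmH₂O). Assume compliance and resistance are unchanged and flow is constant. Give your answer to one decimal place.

Flow: 53 L/min ÷ 60 = 0.8833 L/s.
PIP = Vt/C + R·V̇ + PEEP (constant-flow equation of motion).
Only the elastic term changes: ΔPIP = ΔVt / C = (415 − 475) / 30.1 = -1.993 cmH2O.
Original PIP = 475/30.1 + 14.0×0.8833 + 15 = 43.147 cmH2O; new PIP = 43.147 + (-1.993) = 41.154 cmH2O.

41.2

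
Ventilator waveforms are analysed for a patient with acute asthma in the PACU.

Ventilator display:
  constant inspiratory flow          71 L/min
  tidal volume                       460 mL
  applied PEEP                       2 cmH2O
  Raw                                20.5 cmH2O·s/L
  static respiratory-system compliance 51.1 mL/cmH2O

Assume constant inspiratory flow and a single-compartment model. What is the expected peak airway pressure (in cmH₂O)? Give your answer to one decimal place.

35.3

Flow: 71 L/min ÷ 60 = 1.1833 L/s.
Equation of motion (constant flow): PIP = Vt/C + R·V̇ + PEEP.
PIP = 460/51.1 + 20.5×1.1833 + 2 = 9.002 + 24.258 + 2 = 35.26 cmH2O.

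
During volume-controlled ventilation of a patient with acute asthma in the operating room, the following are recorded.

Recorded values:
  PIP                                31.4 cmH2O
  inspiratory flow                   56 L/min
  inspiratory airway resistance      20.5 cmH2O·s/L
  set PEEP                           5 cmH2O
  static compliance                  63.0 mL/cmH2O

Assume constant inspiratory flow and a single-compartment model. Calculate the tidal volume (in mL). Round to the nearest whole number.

458

Flow: 56 L/min ÷ 60 = 0.9333 L/s.
Equation of motion (constant flow): PIP = Vt/C + R·V̇ + PEEP.
Vt/C = PIP − R·V̇ − PEEP = 31.4 − 19.133 − 5 = 7.267 cmH2O.
Vt = C × 7.267 = 63.0 × 7.267 = 457.82 mL.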